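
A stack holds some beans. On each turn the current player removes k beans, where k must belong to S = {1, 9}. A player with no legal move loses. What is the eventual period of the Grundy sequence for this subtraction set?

2

n :  0  1  2  3  4  5  6  7  8  9 10 11 12 13 14
G :  0  1  0  1  0  1  0  1  0  1  0  1  0  1  0
G(n+2) = G(n) holds for n = 0,…,8 (a full window of length max(S) = 9), so the sequence is purely periodic with period 2.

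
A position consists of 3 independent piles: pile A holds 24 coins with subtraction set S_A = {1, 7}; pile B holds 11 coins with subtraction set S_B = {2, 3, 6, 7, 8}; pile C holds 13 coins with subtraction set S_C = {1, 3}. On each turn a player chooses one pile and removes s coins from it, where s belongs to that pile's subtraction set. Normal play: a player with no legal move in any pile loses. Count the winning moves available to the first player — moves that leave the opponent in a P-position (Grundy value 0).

1

Pile A, S = {1, 7}:
G(0) = 0
G(1) = mex{0} = 1
G(2) = mex{1} = 0
G(3) = mex{0} = 1
G(4) = mex{1} = 0
G(5) = mex{0} = 1
G(6) = mex{1} = 0
G(7) = mex{0,0} = 1
G(8) = mex{1,1} = 0
G(9) = mex{0,0} = 1
G(10) = mex{1,1} = 0
G(11) = mex{0,0} = 1
G(12) = mex{1,1} = 0
G(13) = mex{0,0} = 1
G(14) = mex{1,1} = 0
G(15) = mex{0,0} = 1
G(16) = mex{1,1} = 0
G(17) = mex{0,0} = 1
G(18) = mex{1,1} = 0
G(19) = mex{0,0} = 1
G(20) = mex{1,1} = 0
G(21) = mex{0,0} = 1
G(22) = mex{1,1} = 0
G(23) = mex{0,0} = 1
G(24) = mex{1,1} = 0
G_A(24) = 0.
Pile B, S = {2, 3, 6, 7, 8}:
n :  0  1  2  3  4  5  6  7  8  9 10 11
G :  0  0  1  1  2  0  3  1  2  2  0  3
G_B(11) = 3.
Pile C, S = {1, 3}:
G(0) = 0
G(1) = mex{0} = 1
G(2) = mex{1} = 0
G(3) = mex{0,0} = 1
G(4) = mex{1,1} = 0
G(5) = mex{0,0} = 1
G(6) = mex{1,1} = 0
G(7) = mex{0,0} = 1
G(8) = mex{1,1} = 0
G(9) = mex{0,0} = 1
G(10) = mex{1,1} = 0
G(11) = mex{0,0} = 1
G(12) = mex{1,1} = 0
G(13) = mex{0,0} = 1
G_C(13) = 1.
Combined Grundy value = 0 ⊕ 3 ⊕ 1 = 2.
A winning move leaves total XOR = 0, i.e. changes one component's Grundy value g to g ⊕ X where X is the current total.
Pile A: need g' = 0⊕2 = 2. Options: 24−1→G=1, 24−7→G=1. Hits: 0.
Pile B: need g' = 3⊕2 = 1. Options: 11−2→G=2, 11−3→G=2, 11−6→G=0, 11−7→G=2, 11−8→G=1. Hits: 1.
Pile C: need g' = 1⊕2 = 3. Options: 13−1→G=0, 13−3→G=0. Hits: 0.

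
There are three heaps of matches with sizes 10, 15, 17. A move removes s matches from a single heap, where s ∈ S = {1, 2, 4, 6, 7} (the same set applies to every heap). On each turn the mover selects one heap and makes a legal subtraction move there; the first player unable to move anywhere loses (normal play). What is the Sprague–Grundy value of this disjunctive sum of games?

7

All heaps use S = {1, 2, 4, 6, 7}:
G(0) = 0
G(1) = mex{0} = 1
G(2) = mex{1,0} = 2
G(3) = mex{2,1} = 0
G(4) = mex{0,2,0} = 1
G(5) = mex{1,0,1} = 2
G(6) = mex{2,1,2,0} = 3
G(7) = mex{3,2,0,1,0} = 4
G(8) = mex{4,3,1,2,1} = 0
G(9) = mex{0,4,2,0,2} = 1
G(10) = mex{1,0,3,1,0} = 2
G(11) = mex{2,1,4,2,1} = 0
G(12) = mex{0,2,0,3,2} = 1
G(13) = mex{1,0,1,4,3} = 2
G(14) = mex{2,1,2,0,4} = 3
G(15) = mex{3,2,0,1,0} = 4
G(16) = mex{4,3,1,2,1} = 0
G(17) = mex{0,4,2,0,2} = 1
Heap A: G(10) = 2.
Heap B: G(15) = 4.
Heap C: G(17) = 1.
Combined Grundy value = 2 ⊕ 4 ⊕ 1 = 7.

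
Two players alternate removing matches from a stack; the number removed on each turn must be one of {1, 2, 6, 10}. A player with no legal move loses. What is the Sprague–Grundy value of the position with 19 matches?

1

n :  0  1  2  3  4  5  6  7  8  9 10 11 12 13 14 15 16 17 18 19
G :  0  1  2  0  1  2  3  0  1  2  3  0  1  2  0  1  2  3  0  1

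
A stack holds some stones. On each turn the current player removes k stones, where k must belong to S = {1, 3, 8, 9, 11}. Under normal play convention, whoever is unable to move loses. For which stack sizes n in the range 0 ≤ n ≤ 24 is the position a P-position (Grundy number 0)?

0, 2, 4, 6, 16, 18, 20, 22

n :  0  1  2  3  4  5  6  7  8  9 10 11 12 13 14 15 16 17 18 19 20 21 22 23 24
G :  0  1  0  1  0  1  0  1  2  3  2  3  2  3  2  3  0  1  0  1  0  1  0  1  2
P-positions are exactly the n with G(n) = 0.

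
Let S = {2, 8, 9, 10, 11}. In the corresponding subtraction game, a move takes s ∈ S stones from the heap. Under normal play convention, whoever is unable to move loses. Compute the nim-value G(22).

n :  0  1  2  3  4  5  6  7  8  9 10 11 12 13 14 15 16 17 18 19 20 21 22
G :  0  0  1  1  0  0  1  1  2  2  3  3  2  2  3  3  4  0  0  1  1  0  0

0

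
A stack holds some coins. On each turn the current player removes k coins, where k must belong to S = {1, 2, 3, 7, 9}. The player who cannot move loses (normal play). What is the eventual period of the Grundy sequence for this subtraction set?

n :  0  1  2  3  4  5  6  7  8  9 10 11 12 13 14
G :  0  1  2  3  0  1  2  3  0  1  2  3  0  1  2
G(n+4) = G(n) holds for n = 0,…,8 (a full window of length max(S) = 9), so the sequence is purely periodic with period 4.

4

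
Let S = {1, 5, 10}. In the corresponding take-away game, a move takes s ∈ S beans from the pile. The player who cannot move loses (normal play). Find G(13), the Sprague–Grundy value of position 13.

3

n :  0  1  2  3  4  5  6  7  8  9 10 11 12 13
G :  0  1  0  1  0  1  0  1  0  1  2  3  2  3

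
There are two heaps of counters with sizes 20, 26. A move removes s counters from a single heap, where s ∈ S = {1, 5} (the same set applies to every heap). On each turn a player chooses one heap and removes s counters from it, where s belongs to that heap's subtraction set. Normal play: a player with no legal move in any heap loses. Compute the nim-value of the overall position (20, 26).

0

All heaps use S = {1, 5}:
n :  0  1  2  3  4  5  6  7  8  9 10 11 12 13 14 15 16 17 18 19 20 21 22 23 24 25 26
G :  0  1  0  1  0  1  0  1  0  1  0  1  0  1  0  1  0  1  0  1  0  1  0  1  0  1  0
Heap A: G(20) = 0.
Heap B: G(26) = 0.
Combined Grundy value = 0 ⊕ 0 = 0.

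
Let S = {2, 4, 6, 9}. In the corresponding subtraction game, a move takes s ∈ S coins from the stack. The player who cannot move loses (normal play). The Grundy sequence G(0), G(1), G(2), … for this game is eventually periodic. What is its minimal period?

8

n :  0  1  2  3  4  5  6  7  8  9 10 11 12 13 14 15 16 17 18 19 20 21 22 23 24 25 26 27 28
G :  0  0  1  1  2  2  3  3  0  4  1  0  2  1  3  2  0  3  1  0  2  1  3  2  0  3  1  0  2
From n = 10 onward G(n+8) = G(n); since this holds over max(S) = 9 consecutive positions the period is 8 (pre-period 10).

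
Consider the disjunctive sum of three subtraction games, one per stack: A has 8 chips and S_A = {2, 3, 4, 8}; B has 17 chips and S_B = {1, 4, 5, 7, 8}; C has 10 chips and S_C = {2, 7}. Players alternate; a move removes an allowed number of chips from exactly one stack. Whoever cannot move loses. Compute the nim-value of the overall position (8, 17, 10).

Stack A, S = {2, 3, 4, 8}:
G(0) = 0
G(1) = mex{} = 0
G(2) = mex{0} = 1
G(3) = mex{0,0} = 1
G(4) = mex{1,0,0} = 2
G(5) = mex{1,1,0} = 2
G(6) = mex{2,1,1} = 0
G(7) = mex{2,2,1} = 0
G(8) = mex{0,2,2,0} = 1
G_A(8) = 1.
Stack B, S = {1, 4, 5, 7, 8}:
n :  0  1  2  3  4  5  6  7  8  9 10 11 12 13 14 15 16 17
G :  0  1  0  1  2  3  2  3  4  5  4  0  1  0  1  2  3  2
G_B(17) = 2.
Stack C, S = {2, 7}:
n :  0  1  2  3  4  5  6  7  8  9 10
G :  0  0  1  1  0  0  1  1  2  0  0
G_C(10) = 0.
Combined Grundy value = 1 ⊕ 2 ⊕ 0 = 3.

3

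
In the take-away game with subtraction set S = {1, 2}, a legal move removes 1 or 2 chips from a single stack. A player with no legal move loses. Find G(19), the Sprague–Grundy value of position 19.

n :  0  1  2  3  4  5  6  7  8  9 10 11 12 13 14 15 16 17 18 19
G :  0  1  2  0  1  2  0  1  2  0  1  2  0  1  2  0  1  2  0  1

1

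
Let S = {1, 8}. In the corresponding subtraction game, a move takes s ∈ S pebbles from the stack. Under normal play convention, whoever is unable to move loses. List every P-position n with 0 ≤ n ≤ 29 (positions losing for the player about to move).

G(0) = 0
G(1) = mex{0} = 1
G(2) = mex{1} = 0
G(3) = mex{0} = 1
G(4) = mex{1} = 0
G(5) = mex{0} = 1
G(6) = mex{1} = 0
G(7) = mex{0} = 1
G(8) = mex{1,0} = 2
G(9) = mex{2,1} = 0
G(10) = mex{0,0} = 1
G(11) = mex{1,1} = 0
G(12) = mex{0,0} = 1
G(13) = mex{1,1} = 0
G(14) = mex{0,0} = 1
G(15) = mex{1,1} = 0
G(16) = mex{0,2} = 1
G(17) = mex{1,0} = 2
G(18) = mex{2,1} = 0
G(19) = mex{0,0} = 1
G(20) = mex{1,1} = 0
G(21) = mex{0,0} = 1
G(22) = mex{1,1} = 0
G(23) = mex{0,0} = 1
G(24) = mex{1,1} = 0
G(25) = mex{0,2} = 1
G(26) = mex{1,0} = 2
G(27) = mex{2,1} = 0
G(28) = mex{0,0} = 1
G(29) = mex{1,1} = 0
P-positions are exactly the n with G(n) = 0.

0, 2, 4, 6, 9, 11, 13, 15, 18, 20, 22, 24, 27, 29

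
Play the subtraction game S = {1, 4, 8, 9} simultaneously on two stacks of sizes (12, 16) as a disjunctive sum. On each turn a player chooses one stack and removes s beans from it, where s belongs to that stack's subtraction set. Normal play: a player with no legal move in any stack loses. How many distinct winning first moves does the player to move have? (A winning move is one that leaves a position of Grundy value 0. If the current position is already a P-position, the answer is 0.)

All stacks use S = {1, 4, 8, 9}:
n :  0  1  2  3  4  5  6  7  8  9 10 11 12 13 14 15 16
G :  0  1  0  1  2  0  1  0  1  2  3  2  0  1  2  3  2
Stack A: G(12) = 0.
Stack B: G(16) = 2.
Combined Grundy value = 0 ⊕ 2 = 2.
A winning move leaves total XOR = 0, i.e. changes one component's Grundy value g to g ⊕ X where X is the current total.
Stack A: need g' = 0⊕2 = 2. Options: 12−1→G=2, 12−4→G=1, 12−8→G=2, 12−9→G=1. Hits: 2.
Stack B: need g' = 2⊕2 = 0. Options: 16−1→G=3, 16−4→G=0, 16−8→G=1, 16−9→G=0. Hits: 2.

4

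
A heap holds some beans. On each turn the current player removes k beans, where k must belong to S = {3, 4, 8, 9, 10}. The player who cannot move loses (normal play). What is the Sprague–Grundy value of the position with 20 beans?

0

G(0) = 0
G(1) = mex{} = 0
G(2) = mex{} = 0
G(3) = mex{0} = 1
G(4) = mex{0,0} = 1
G(5) = mex{0,0} = 1
G(6) = mex{1,0} = 2
G(7) = mex{1,1} = 0
G(8) = mex{1,1,0} = 2
G(9) = mex{2,1,0,0} = 3
G(10) = mex{0,2,0,0,0} = 1
G(11) = mex{2,0,1,0,0} = 3
G(12) = mex{3,2,1,1,0} = 4
G(13) = mex{1,3,1,1,1} = 0
G(14) = mex{3,1,2,1,1} = 0
G(15) = mex{4,3,0,2,1} = 5
G(16) = mex{0,4,2,0,2} = 1
G(17) = mex{0,0,3,2,0} = 1
G(18) = mex{5,0,1,3,2} = 4
G(19) = mex{1,5,3,1,3} = 0
G(20) = mex{1,1,4,3,1} = 0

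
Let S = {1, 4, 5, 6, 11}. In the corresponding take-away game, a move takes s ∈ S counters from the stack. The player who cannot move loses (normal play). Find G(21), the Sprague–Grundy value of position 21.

0

G(0) = 0
G(1) = mex{0} = 1
G(2) = mex{1} = 0
G(3) = mex{0} = 1
G(4) = mex{1,0} = 2
G(5) = mex{2,1,0} = 3
G(6) = mex{3,0,1,0} = 2
G(7) = mex{2,1,0,1} = 3
G(8) = mex{3,2,1,0} = 4
G(9) = mex{4,3,2,1} = 0
G(10) = mex{0,2,3,2} = 1
G(11) = mex{1,3,2,3,0} = 4
G(12) = mex{4,4,3,2,1} = 0
G(13) = mex{0,0,4,3,0} = 1
G(14) = mex{1,1,0,4,1} = 2
G(15) = mex{2,4,1,0,2} = 3
G(16) = mex{3,0,4,1,3} = 2
G(17) = mex{2,1,0,4,2} = 3
G(18) = mex{3,2,1,0,3} = 4
G(19) = mex{4,3,2,1,4} = 0
G(20) = mex{0,2,3,2,0} = 1
G(21) = mex{1,3,2,3,1} = 0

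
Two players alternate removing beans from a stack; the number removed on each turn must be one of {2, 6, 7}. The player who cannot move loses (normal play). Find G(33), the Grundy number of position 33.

G(0) = 0
G(1) = mex{} = 0
G(2) = mex{0} = 1
G(3) = mex{0} = 1
G(4) = mex{1} = 0
G(5) = mex{1} = 0
G(6) = mex{0,0} = 1
G(7) = mex{0,0,0} = 1
G(8) = mex{1,1,0} = 2
G(9) = mex{1,1,1} = 0
G(10) = mex{2,0,1} = 3
G(11) = mex{0,0,0} = 1
G(12) = mex{3,1,0} = 2
G(13) = mex{1,1,1} = 0
G(14) = mex{2,2,1} = 0
G(15) = mex{0,0,2} = 1
G(16) = mex{0,3,0} = 1
G(17) = mex{1,1,3} = 0
G(18) = mex{1,2,1} = 0
G(19) = mex{0,0,2} = 1
G(20) = mex{0,0,0} = 1
G(21) = mex{1,1,0} = 2
G(22) = mex{1,1,1} = 0
G(23) = mex{2,0,1} = 3
G(24) = mex{0,0,0} = 1
G(25) = mex{3,1,0} = 2
G(26) = mex{1,1,1} = 0
G(27) = mex{2,2,1} = 0
G(28) = mex{0,0,2} = 1
G(29) = mex{0,3,0} = 1
G(30) = mex{1,1,3} = 0
G(31) = mex{1,2,1} = 0
G(32) = mex{0,0,2} = 1
G(33) = mex{0,0,0} = 1

1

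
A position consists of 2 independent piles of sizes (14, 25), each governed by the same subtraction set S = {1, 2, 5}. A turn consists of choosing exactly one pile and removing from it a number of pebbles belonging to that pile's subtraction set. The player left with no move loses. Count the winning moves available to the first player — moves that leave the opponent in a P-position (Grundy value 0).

3

All piles use S = {1, 2, 5}:
G(0) = 0
G(1) = mex{0} = 1
G(2) = mex{1,0} = 2
G(3) = mex{2,1} = 0
G(4) = mex{0,2} = 1
G(5) = mex{1,0,0} = 2
G(6) = mex{2,1,1} = 0
G(7) = mex{0,2,2} = 1
G(8) = mex{1,0,0} = 2
G(9) = mex{2,1,1} = 0
G(10) = mex{0,2,2} = 1
G(11) = mex{1,0,0} = 2
G(12) = mex{2,1,1} = 0
G(13) = mex{0,2,2} = 1
G(14) = mex{1,0,0} = 2
G(15) = mex{2,1,1} = 0
G(16) = mex{0,2,2} = 1
G(17) = mex{1,0,0} = 2
G(18) = mex{2,1,1} = 0
G(19) = mex{0,2,2} = 1
G(20) = mex{1,0,0} = 2
G(21) = mex{2,1,1} = 0
G(22) = mex{0,2,2} = 1
G(23) = mex{1,0,0} = 2
G(24) = mex{2,1,1} = 0
G(25) = mex{0,2,2} = 1
Pile A: G(14) = 2.
Pile B: G(25) = 1.
Combined Grundy value = 2 ⊕ 1 = 3.
A winning move leaves total XOR = 0, i.e. changes one component's Grundy value g to g ⊕ X where X is the current total.
Pile A: need g' = 2⊕3 = 1. Options: 14−1→G=1, 14−2→G=0, 14−5→G=0. Hits: 1.
Pile B: need g' = 1⊕3 = 2. Options: 25−1→G=0, 25−2→G=2, 25−5→G=2. Hits: 2.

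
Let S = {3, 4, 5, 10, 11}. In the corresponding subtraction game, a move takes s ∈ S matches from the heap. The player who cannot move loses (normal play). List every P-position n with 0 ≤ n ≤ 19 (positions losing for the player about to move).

0, 1, 2, 8, 9, 15, 16, 17

n :  0  1  2  3  4  5  6  7  8  9 10 11 12 13 14 15 16 17 18 19
G :  0  0  0  1  1  1  2  2  0  0  3  1  1  2  2  0  0  0  1  1
P-positions are exactly the n with G(n) = 0.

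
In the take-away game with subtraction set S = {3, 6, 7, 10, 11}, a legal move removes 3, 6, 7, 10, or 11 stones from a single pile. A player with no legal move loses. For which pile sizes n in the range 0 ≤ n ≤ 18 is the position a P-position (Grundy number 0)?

0, 1, 2, 14, 15, 16

n :  0  1  2  3  4  5  6  7  8  9 10 11 12 13 14 15 16 17 18
G :  0  0  0  1  1  1  2  2  2  3  3  3  4  4  0  0  0  1  1
P-positions are exactly the n with G(n) = 0.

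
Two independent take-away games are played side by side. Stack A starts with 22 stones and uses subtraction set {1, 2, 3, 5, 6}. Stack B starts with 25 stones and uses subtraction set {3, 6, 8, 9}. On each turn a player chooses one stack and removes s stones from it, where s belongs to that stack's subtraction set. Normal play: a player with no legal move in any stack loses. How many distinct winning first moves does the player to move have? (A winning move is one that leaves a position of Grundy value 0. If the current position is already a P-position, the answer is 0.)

Stack A, S = {1, 2, 3, 5, 6}:
n :  0  1  2  3  4  5  6  7  8  9 10 11 12 13 14 15 16 17 18 19 20 21 22
G :  0  1  2  3  0  1  2  3  0  1  2  3  0  1  2  3  0  1  2  3  0  1  2
G_A(22) = 2.
Stack B, S = {3, 6, 8, 9}:
G(0) = 0
G(1) = mex{} = 0
G(2) = mex{} = 0
G(3) = mex{0} = 1
G(4) = mex{0} = 1
G(5) = mex{0} = 1
G(6) = mex{1,0} = 2
G(7) = mex{1,0} = 2
G(8) = mex{1,0,0} = 2
G(9) = mex{2,1,0,0} = 3
G(10) = mex{2,1,0,0} = 3
G(11) = mex{2,1,1,0} = 3
G(12) = mex{3,2,1,1} = 0
G(13) = mex{3,2,1,1} = 0
G(14) = mex{3,2,2,1} = 0
G(15) = mex{0,3,2,2} = 1
G(16) = mex{0,3,2,2} = 1
G(17) = mex{0,3,3,2} = 1
G(18) = mex{1,0,3,3} = 2
G(19) = mex{1,0,3,3} = 2
G(20) = mex{1,0,0,3} = 2
G(21) = mex{2,1,0,0} = 3
G(22) = mex{2,1,0,0} = 3
G(23) = mex{2,1,1,0} = 3
G(24) = mex{3,2,1,1} = 0
G(25) = mex{3,2,1,1} = 0
G_B(25) = 0.
Combined Grundy value = 2 ⊕ 0 = 2.
A winning move leaves total XOR = 0, i.e. changes one component's Grundy value g to g ⊕ X where X is the current total.
Stack A: need g' = 2⊕2 = 0. Options: 22−1→G=1, 22−2→G=0, 22−3→G=3, 22−5→G=1, 22−6→G=0. Hits: 2.
Stack B: need g' = 0⊕2 = 2. Options: 25−3→G=3, 25−6→G=2, 25−8→G=1, 25−9→G=1. Hits: 1.

3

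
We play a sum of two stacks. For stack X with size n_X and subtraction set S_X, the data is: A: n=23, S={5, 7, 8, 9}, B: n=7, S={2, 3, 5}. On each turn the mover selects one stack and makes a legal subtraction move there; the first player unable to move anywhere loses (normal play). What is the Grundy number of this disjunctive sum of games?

Stack A, S = {5, 7, 8, 9}:
n :  0  1  2  3  4  5  6  7  8  9 10 11 12 13 14 15 16 17 18 19 20 21 22 23
G :  0  0  0  0  0  1  1  1  1  1  2  2  2  2  0  0  0  0  0  1  1  1  1  1
G_A(23) = 1.
Stack B, S = {2, 3, 5}:
n : 0 1 2 3 4 5 6 7
G : 0 0 1 1 2 2 3 0
G_B(7) = 0.
Combined Grundy value = 1 ⊕ 0 = 1.

1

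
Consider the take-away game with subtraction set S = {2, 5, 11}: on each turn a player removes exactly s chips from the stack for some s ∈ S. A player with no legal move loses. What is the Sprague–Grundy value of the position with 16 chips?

G(0) = 0
G(1) = mex{} = 0
G(2) = mex{0} = 1
G(3) = mex{0} = 1
G(4) = mex{1} = 0
G(5) = mex{1,0} = 2
G(6) = mex{0,0} = 1
G(7) = mex{2,1} = 0
G(8) = mex{1,1} = 0
G(9) = mex{0,0} = 1
G(10) = mex{0,2} = 1
G(11) = mex{1,1,0} = 2
G(12) = mex{1,0,0} = 2
G(13) = mex{2,0,1} = 3
G(14) = mex{2,1,1} = 0
G(15) = mex{3,1,0} = 2
G(16) = mex{0,2,2} = 1

1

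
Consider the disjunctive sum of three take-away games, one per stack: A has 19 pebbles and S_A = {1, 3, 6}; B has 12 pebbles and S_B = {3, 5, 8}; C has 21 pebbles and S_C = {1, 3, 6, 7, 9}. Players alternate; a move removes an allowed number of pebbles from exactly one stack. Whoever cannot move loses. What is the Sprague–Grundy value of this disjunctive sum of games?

2

Stack A, S = {1, 3, 6}:
n :  0  1  2  3  4  5  6  7  8  9 10 11 12 13 14 15 16 17 18 19
G :  0  1  0  1  0  1  2  3  2  0  1  0  1  0  1  2  3  2  0  1
G_A(19) = 1.
Stack B, S = {3, 5, 8}:
n :  0  1  2  3  4  5  6  7  8  9 10 11 12
G :  0  0  0  1  1  1  2  2  2  3  3  0  0
G_B(12) = 0.
Stack C, S = {1, 3, 6, 7, 9}:
n :  0  1  2  3  4  5  6  7  8  9 10 11 12 13 14 15 16 17 18 19 20 21
G :  0  1  0  1  0  1  2  3  2  3  2  3  0  1  0  1  0  1  2  3  2  3
G_C(21) = 3.
Combined Grundy value = 1 ⊕ 0 ⊕ 3 = 2.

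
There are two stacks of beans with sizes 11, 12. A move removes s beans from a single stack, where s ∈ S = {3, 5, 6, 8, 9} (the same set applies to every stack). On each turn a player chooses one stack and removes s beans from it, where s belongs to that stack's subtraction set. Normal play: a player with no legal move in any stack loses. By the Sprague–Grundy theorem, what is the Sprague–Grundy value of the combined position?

3

All stacks use S = {3, 5, 6, 8, 9}:
n :  0  1  2  3  4  5  6  7  8  9 10 11 12
G :  0  0  0  1  1  1  2  2  2  3  3  3  0
Stack A: G(11) = 3.
Stack B: G(12) = 0.
Combined Grundy value = 3 ⊕ 0 = 3.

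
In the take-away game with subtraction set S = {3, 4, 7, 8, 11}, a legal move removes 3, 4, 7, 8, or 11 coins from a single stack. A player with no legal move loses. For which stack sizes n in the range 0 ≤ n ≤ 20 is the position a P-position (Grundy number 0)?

0, 1, 2, 14, 15, 16

n :  0  1  2  3  4  5  6  7  8  9 10 11 12 13 14 15 16 17 18 19 20
G :  0  0  0  1  1  1  2  2  2  3  3  3  4  4  0  0  0  1  1  1  2
P-positions are exactly the n with G(n) = 0.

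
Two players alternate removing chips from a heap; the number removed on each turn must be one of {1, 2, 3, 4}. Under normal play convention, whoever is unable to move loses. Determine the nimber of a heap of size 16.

1

n :  0  1  2  3  4  5  6  7  8  9 10 11 12 13 14 15 16
G :  0  1  2  3  4  0  1  2  3  4  0  1  2  3  4  0  1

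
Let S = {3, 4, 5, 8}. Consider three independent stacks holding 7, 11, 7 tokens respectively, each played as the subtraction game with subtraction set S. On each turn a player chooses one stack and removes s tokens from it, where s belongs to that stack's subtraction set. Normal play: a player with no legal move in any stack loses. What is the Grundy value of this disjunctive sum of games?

All stacks use S = {3, 4, 5, 8}:
n :  0  1  2  3  4  5  6  7  8  9 10 11
G :  0  0  0  1  1  1  2  2  2  3  3  0
Stack A: G(7) = 2.
Stack B: G(11) = 0.
Stack C: G(7) = 2.
Combined Grundy value = 2 ⊕ 0 ⊕ 2 = 0.

0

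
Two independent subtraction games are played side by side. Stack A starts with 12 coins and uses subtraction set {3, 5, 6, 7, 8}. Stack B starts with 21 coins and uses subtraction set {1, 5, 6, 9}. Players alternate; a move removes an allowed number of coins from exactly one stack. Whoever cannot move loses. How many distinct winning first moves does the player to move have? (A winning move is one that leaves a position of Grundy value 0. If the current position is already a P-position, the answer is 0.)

3

Stack A, S = {3, 5, 6, 7, 8}:
G(0) = 0
G(1) = mex{} = 0
G(2) = mex{} = 0
G(3) = mex{0} = 1
G(4) = mex{0} = 1
G(5) = mex{0,0} = 1
G(6) = mex{1,0,0} = 2
G(7) = mex{1,0,0,0} = 2
G(8) = mex{1,1,0,0,0} = 2
G(9) = mex{2,1,1,0,0} = 3
G(10) = mex{2,1,1,1,0} = 3
G(11) = mex{2,2,1,1,1} = 0
G(12) = mex{3,2,2,1,1} = 0
G_A(12) = 0.
Stack B, S = {1, 5, 6, 9}:
G(0) = 0
G(1) = mex{0} = 1
G(2) = mex{1} = 0
G(3) = mex{0} = 1
G(4) = mex{1} = 0
G(5) = mex{0,0} = 1
G(6) = mex{1,1,0} = 2
G(7) = mex{2,0,1} = 3
G(8) = mex{3,1,0} = 2
G(9) = mex{2,0,1,0} = 3
G(10) = mex{3,1,0,1} = 2
G(11) = mex{2,2,1,0} = 3
G(12) = mex{3,3,2,1} = 0
G(13) = mex{0,2,3,0} = 1
G(14) = mex{1,3,2,1} = 0
G(15) = mex{0,2,3,2} = 1
G(16) = mex{1,3,2,3} = 0
G(17) = mex{0,0,3,2} = 1
G(18) = mex{1,1,0,3} = 2
G(19) = mex{2,0,1,2} = 3
G(20) = mex{3,1,0,3} = 2
G(21) = mex{2,0,1,0} = 3
G_B(21) = 3.
Combined Grundy value = 0 ⊕ 3 = 3.
A winning move leaves total XOR = 0, i.e. changes one component's Grundy value g to g ⊕ X where X is the current total.
Stack A: need g' = 0⊕3 = 3. Options: 12−3→G=3, 12−5→G=2, 12−6→G=2, 12−7→G=1, 12−8→G=1. Hits: 1.
Stack B: need g' = 3⊕3 = 0. Options: 21−1→G=2, 21−5→G=0, 21−6→G=1, 21−9→G=0. Hits: 2.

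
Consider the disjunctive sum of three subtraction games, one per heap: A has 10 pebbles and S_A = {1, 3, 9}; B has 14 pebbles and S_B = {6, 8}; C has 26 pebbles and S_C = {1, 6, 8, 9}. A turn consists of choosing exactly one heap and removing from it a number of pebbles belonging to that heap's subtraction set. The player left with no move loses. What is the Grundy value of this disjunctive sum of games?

2

Heap A, S = {1, 3, 9}:
G(0) = 0
G(1) = mex{0} = 1
G(2) = mex{1} = 0
G(3) = mex{0,0} = 1
G(4) = mex{1,1} = 0
G(5) = mex{0,0} = 1
G(6) = mex{1,1} = 0
G(7) = mex{0,0} = 1
G(8) = mex{1,1} = 0
G(9) = mex{0,0,0} = 1
G(10) = mex{1,1,1} = 0
G_A(10) = 0.
Heap B, S = {6, 8}:
n :  0  1  2  3  4  5  6  7  8  9 10 11 12 13 14
G :  0  0  0  0  0  0  1  1  1  1  1  1  2  2  0
G_B(14) = 0.
Heap C, S = {1, 6, 8, 9}:
G(0) = 0
G(1) = mex{0} = 1
G(2) = mex{1} = 0
G(3) = mex{0} = 1
G(4) = mex{1} = 0
G(5) = mex{0} = 1
G(6) = mex{1,0} = 2
G(7) = mex{2,1} = 0
G(8) = mex{0,0,0} = 1
G(9) = mex{1,1,1,0} = 2
G(10) = mex{2,0,0,1} = 3
G(11) = mex{3,1,1,0} = 2
G(12) = mex{2,2,0,1} = 3
G(13) = mex{3,0,1,0} = 2
G(14) = mex{2,1,2,1} = 0
G(15) = mex{0,2,0,2} = 1
G(16) = mex{1,3,1,0} = 2
G(17) = mex{2,2,2,1} = 0
G(18) = mex{0,3,3,2} = 1
G(19) = mex{1,2,2,3} = 0
G(20) = mex{0,0,3,2} = 1
G(21) = mex{1,1,2,3} = 0
G(22) = mex{0,2,0,2} = 1
G(23) = mex{1,0,1,0} = 2
G(24) = mex{2,1,2,1} = 0
G(25) = mex{0,0,0,2} = 1
G(26) = mex{1,1,1,0} = 2
G_C(26) = 2.
Combined Grundy value = 0 ⊕ 0 ⊕ 2 = 2.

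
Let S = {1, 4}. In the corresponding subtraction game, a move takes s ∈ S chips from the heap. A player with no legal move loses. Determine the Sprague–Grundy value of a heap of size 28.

G(0) = 0
G(1) = mex{0} = 1
G(2) = mex{1} = 0
G(3) = mex{0} = 1
G(4) = mex{1,0} = 2
G(5) = mex{2,1} = 0
G(6) = mex{0,0} = 1
G(7) = mex{1,1} = 0
G(8) = mex{0,2} = 1
G(9) = mex{1,0} = 2
G(10) = mex{2,1} = 0
G(11) = mex{0,0} = 1
G(12) = mex{1,1} = 0
G(13) = mex{0,2} = 1
G(14) = mex{1,0} = 2
G(15) = mex{2,1} = 0
G(16) = mex{0,0} = 1
G(17) = mex{1,1} = 0
G(18) = mex{0,2} = 1
G(19) = mex{1,0} = 2
G(20) = mex{2,1} = 0
G(21) = mex{0,0} = 1
G(22) = mex{1,1} = 0
G(23) = mex{0,2} = 1
G(24) = mex{1,0} = 2
G(25) = mex{2,1} = 0
G(26) = mex{0,0} = 1
G(27) = mex{1,1} = 0
G(28) = mex{0,2} = 1

1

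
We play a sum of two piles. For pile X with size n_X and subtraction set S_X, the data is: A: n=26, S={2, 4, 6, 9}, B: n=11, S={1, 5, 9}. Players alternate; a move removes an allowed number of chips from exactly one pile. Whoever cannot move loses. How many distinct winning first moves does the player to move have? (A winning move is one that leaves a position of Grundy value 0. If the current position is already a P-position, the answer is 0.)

0

Pile A, S = {2, 4, 6, 9}:
G(0) = 0
G(1) = mex{} = 0
G(2) = mex{0} = 1
G(3) = mex{0} = 1
G(4) = mex{1,0} = 2
G(5) = mex{1,0} = 2
G(6) = mex{2,1,0} = 3
G(7) = mex{2,1,0} = 3
G(8) = mex{3,2,1} = 0
G(9) = mex{3,2,1,0} = 4
G(10) = mex{0,3,2,0} = 1
G(11) = mex{4,3,2,1} = 0
G(12) = mex{1,0,3,1} = 2
G(13) = mex{0,4,3,2} = 1
G(14) = mex{2,1,0,2} = 3
G(15) = mex{1,0,4,3} = 2
G(16) = mex{3,2,1,3} = 0
G(17) = mex{2,1,0,0} = 3
G(18) = mex{0,3,2,4} = 1
G(19) = mex{3,2,1,1} = 0
G(20) = mex{1,0,3,0} = 2
G(21) = mex{0,3,2,2} = 1
G(22) = mex{2,1,0,1} = 3
G(23) = mex{1,0,3,3} = 2
G(24) = mex{3,2,1,2} = 0
G(25) = mex{2,1,0,0} = 3
G(26) = mex{0,3,2,3} = 1
G_A(26) = 1.
Pile B, S = {1, 5, 9}:
n :  0  1  2  3  4  5  6  7  8  9 10 11
G :  0  1  0  1  0  1  0  1  0  1  0  1
G_B(11) = 1.
Combined Grundy value = 1 ⊕ 1 = 0.
A winning move leaves total XOR = 0, i.e. changes one component's Grundy value g to g ⊕ X where X is the current total.
Pile A: target g' = 1⊕0 = 1, but every legal move changes the Grundy value (mex property), so 0 moves.
Pile B: target g' = 1⊕0 = 1, but every legal move changes the Grundy value (mex property), so 0 moves.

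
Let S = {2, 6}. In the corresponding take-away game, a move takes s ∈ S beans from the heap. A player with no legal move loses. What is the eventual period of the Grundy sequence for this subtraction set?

G(0) = 0
G(1) = mex{} = 0
G(2) = mex{0} = 1
G(3) = mex{0} = 1
G(4) = mex{1} = 0
G(5) = mex{1} = 0
G(6) = mex{0,0} = 1
G(7) = mex{0,0} = 1
G(8) = mex{1,1} = 0
G(9) = mex{1,1} = 0
G(10) = mex{0,0} = 1
G(11) = mex{0,0} = 1
G(12) = mex{1,1} = 0
G(13) = mex{1,1} = 0
G(14) = mex{0,0} = 1
G(n+4) = G(n) holds for n = 0,…,5 (a full window of length max(S) = 6), so the sequence is purely periodic with period 4.

4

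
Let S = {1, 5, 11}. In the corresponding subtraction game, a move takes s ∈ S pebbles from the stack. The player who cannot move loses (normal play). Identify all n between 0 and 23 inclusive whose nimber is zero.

n :  0  1  2  3  4  5  6  7  8  9 10 11 12 13 14 15 16 17 18 19 20 21 22 23
G :  0  1  0  1  0  1  0  1  0  1  0  1  0  1  0  1  0  1  0  1  0  1  0  1
P-positions are exactly the n with G(n) = 0.

0, 2, 4, 6, 8, 10, 12, 14, 16, 18, 20, 22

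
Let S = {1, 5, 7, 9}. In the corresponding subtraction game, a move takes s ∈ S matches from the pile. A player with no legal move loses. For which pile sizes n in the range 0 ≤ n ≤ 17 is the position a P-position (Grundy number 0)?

n :  0  1  2  3  4  5  6  7  8  9 10 11 12 13 14 15 16 17
G :  0  1  0  1  0  1  0  1  0  1  0  1  0  1  0  1  0  1
P-positions are exactly the n with G(n) = 0.

0, 2, 4, 6, 8, 10, 12, 14, 16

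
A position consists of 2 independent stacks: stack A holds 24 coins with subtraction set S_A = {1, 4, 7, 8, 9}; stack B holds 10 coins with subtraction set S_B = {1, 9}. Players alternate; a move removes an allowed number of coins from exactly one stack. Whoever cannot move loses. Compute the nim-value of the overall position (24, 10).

Stack A, S = {1, 4, 7, 8, 9}:
G(0) = 0
G(1) = mex{0} = 1
G(2) = mex{1} = 0
G(3) = mex{0} = 1
G(4) = mex{1,0} = 2
G(5) = mex{2,1} = 0
G(6) = mex{0,0} = 1
G(7) = mex{1,1,0} = 2
G(8) = mex{2,2,1,0} = 3
G(9) = mex{3,0,0,1,0} = 2
G(10) = mex{2,1,1,0,1} = 3
G(11) = mex{3,2,2,1,0} = 4
G(12) = mex{4,3,0,2,1} = 5
G(13) = mex{5,2,1,0,2} = 3
G(14) = mex{3,3,2,1,0} = 4
G(15) = mex{4,4,3,2,1} = 0
G(16) = mex{0,5,2,3,2} = 1
G(17) = mex{1,3,3,2,3} = 0
G(18) = mex{0,4,4,3,2} = 1
G(19) = mex{1,0,5,4,3} = 2
G(20) = mex{2,1,3,5,4} = 0
G(21) = mex{0,0,4,3,5} = 1
G(22) = mex{1,1,0,4,3} = 2
G(23) = mex{2,2,1,0,4} = 3
G(24) = mex{3,0,0,1,0} = 2
G_A(24) = 2.
Stack B, S = {1, 9}:
G(0) = 0
G(1) = mex{0} = 1
G(2) = mex{1} = 0
G(3) = mex{0} = 1
G(4) = mex{1} = 0
G(5) = mex{0} = 1
G(6) = mex{1} = 0
G(7) = mex{0} = 1
G(8) = mex{1} = 0
G(9) = mex{0,0} = 1
G(10) = mex{1,1} = 0
G_B(10) = 0.
Combined Grundy value = 2 ⊕ 0 = 2.

2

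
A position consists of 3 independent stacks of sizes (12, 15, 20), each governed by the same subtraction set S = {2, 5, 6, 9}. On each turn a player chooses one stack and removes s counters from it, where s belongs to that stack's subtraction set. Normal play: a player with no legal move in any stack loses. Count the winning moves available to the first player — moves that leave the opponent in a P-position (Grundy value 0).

All stacks use S = {2, 5, 6, 9}:
G(0) = 0
G(1) = mex{} = 0
G(2) = mex{0} = 1
G(3) = mex{0} = 1
G(4) = mex{1} = 0
G(5) = mex{1,0} = 2
G(6) = mex{0,0,0} = 1
G(7) = mex{2,1,0} = 3
G(8) = mex{1,1,1} = 0
G(9) = mex{3,0,1,0} = 2
G(10) = mex{0,2,0,0} = 1
G(11) = mex{2,1,2,1} = 0
G(12) = mex{1,3,1,1} = 0
G(13) = mex{0,0,3,0} = 1
G(14) = mex{0,2,0,2} = 1
G(15) = mex{1,1,2,1} = 0
G(16) = mex{1,0,1,3} = 2
G(17) = mex{0,0,0,0} = 1
G(18) = mex{2,1,0,2} = 3
G(19) = mex{1,1,1,1} = 0
G(20) = mex{3,0,1,0} = 2
Stack A: G(12) = 0.
Stack B: G(15) = 0.
Stack C: G(20) = 2.
Combined Grundy value = 0 ⊕ 0 ⊕ 2 = 2.
A winning move leaves total XOR = 0, i.e. changes one component's Grundy value g to g ⊕ X where X is the current total.
Stack A: need g' = 0⊕2 = 2. Options: 12−2→G=1, 12−5→G=3, 12−6→G=1, 12−9→G=1. Hits: 0.
Stack B: need g' = 0⊕2 = 2. Options: 15−2→G=1, 15−5→G=1, 15−6→G=2, 15−9→G=1. Hits: 1.
Stack C: need g' = 2⊕2 = 0. Options: 20−2→G=3, 20−5→G=0, 20−6→G=1, 20−9→G=0. Hits: 2.

3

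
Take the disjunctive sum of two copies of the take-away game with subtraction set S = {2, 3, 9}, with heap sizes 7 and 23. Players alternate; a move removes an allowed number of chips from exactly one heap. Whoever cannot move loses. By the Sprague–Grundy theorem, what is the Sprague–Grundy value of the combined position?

1

All heaps use S = {2, 3, 9}:
n :  0  1  2  3  4  5  6  7  8  9 10 11 12 13 14 15 16 17 18 19 20 21 22 23
G :  0  0  1  1  2  0  0  1  1  2  2  0  0  1  1  2  0  0  1  1  2  2  0  0
Heap A: G(7) = 1.
Heap B: G(23) = 0.
Combined Grundy value = 1 ⊕ 0 = 1.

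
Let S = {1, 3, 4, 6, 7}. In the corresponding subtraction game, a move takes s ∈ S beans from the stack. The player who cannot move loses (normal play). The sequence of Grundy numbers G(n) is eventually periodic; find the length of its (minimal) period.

10

G(0) = 0
G(1) = mex{0} = 1
G(2) = mex{1} = 0
G(3) = mex{0,0} = 1
G(4) = mex{1,1,0} = 2
G(5) = mex{2,0,1} = 3
G(6) = mex{3,1,0,0} = 2
G(7) = mex{2,2,1,1,0} = 3
G(8) = mex{3,3,2,0,1} = 4
G(9) = mex{4,2,3,1,0} = 5
G(10) = mex{5,3,2,2,1} = 0
G(11) = mex{0,4,3,3,2} = 1
G(12) = mex{1,5,4,2,3} = 0
G(13) = mex{0,0,5,3,2} = 1
G(14) = mex{1,1,0,4,3} = 2
G(15) = mex{2,0,1,5,4} = 3
G(16) = mex{3,1,0,0,5} = 2
G(17) = mex{2,2,1,1,0} = 3
G(18) = mex{3,3,2,0,1} = 4
G(19) = mex{4,2,3,1,0} = 5
G(20) = mex{5,3,2,2,1} = 0
G(21) = mex{0,4,3,3,2} = 1
G(n+10) = G(n) holds for n = 0,…,6 (a full window of length max(S) = 7), so the sequence is purely periodic with period 10.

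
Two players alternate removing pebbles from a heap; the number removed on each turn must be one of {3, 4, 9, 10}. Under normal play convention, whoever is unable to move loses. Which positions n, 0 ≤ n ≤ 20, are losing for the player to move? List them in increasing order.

0, 1, 2, 7, 8, 13, 14, 15, 20

n :  0  1  2  3  4  5  6  7  8  9 10 11 12 13 14 15 16 17 18 19 20
G :  0  0  0  1  1  1  2  0  0  3  1  1  2  0  0  0  1  1  1  2  0
P-positions are exactly the n with G(n) = 0.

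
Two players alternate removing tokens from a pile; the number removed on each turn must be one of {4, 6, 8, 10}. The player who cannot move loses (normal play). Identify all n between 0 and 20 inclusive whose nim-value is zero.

0, 1, 2, 3, 14, 15, 16, 17

n :  0  1  2  3  4  5  6  7  8  9 10 11 12 13 14 15 16 17 18 19 20
G :  0  0  0  0  1  1  1  1  2  2  2  2  3  3  0  0  0  0  1  1  1
P-positions are exactly the n with G(n) = 0.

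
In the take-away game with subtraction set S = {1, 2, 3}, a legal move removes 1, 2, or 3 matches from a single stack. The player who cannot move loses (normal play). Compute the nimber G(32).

0

G(0) = 0
G(1) = mex{0} = 1
G(2) = mex{1,0} = 2
G(3) = mex{2,1,0} = 3
G(4) = mex{3,2,1} = 0
G(5) = mex{0,3,2} = 1
G(6) = mex{1,0,3} = 2
G(7) = mex{2,1,0} = 3
G(8) = mex{3,2,1} = 0
G(9) = mex{0,3,2} = 1
G(10) = mex{1,0,3} = 2
G(11) = mex{2,1,0} = 3
G(12) = mex{3,2,1} = 0
G(13) = mex{0,3,2} = 1
G(14) = mex{1,0,3} = 2
G(15) = mex{2,1,0} = 3
G(16) = mex{3,2,1} = 0
G(17) = mex{0,3,2} = 1
G(18) = mex{1,0,3} = 2
G(19) = mex{2,1,0} = 3
G(20) = mex{3,2,1} = 0
G(21) = mex{0,3,2} = 1
G(22) = mex{1,0,3} = 2
G(23) = mex{2,1,0} = 3
G(24) = mex{3,2,1} = 0
G(25) = mex{0,3,2} = 1
G(26) = mex{1,0,3} = 2
G(27) = mex{2,1,0} = 3
G(28) = mex{3,2,1} = 0
G(29) = mex{0,3,2} = 1
G(30) = mex{1,0,3} = 2
G(31) = mex{2,1,0} = 3
G(32) = mex{3,2,1} = 0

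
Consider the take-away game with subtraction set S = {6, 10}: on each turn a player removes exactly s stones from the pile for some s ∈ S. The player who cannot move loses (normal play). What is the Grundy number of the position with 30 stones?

2

n :  0  1  2  3  4  5  6  7  8  9 10 11 12 13 14 15 16 17 18 19 20 21 22 23 24 25 26 27 28 29 30
G :  0  0  0  0  0  0  1  1  1  1  1  1  2  2  2  2  0  0  0  0  0  0  1  1  1  1  1  1  2  2  2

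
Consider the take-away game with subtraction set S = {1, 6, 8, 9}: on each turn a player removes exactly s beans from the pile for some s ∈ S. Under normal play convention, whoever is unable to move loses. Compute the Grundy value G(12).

G(0) = 0
G(1) = mex{0} = 1
G(2) = mex{1} = 0
G(3) = mex{0} = 1
G(4) = mex{1} = 0
G(5) = mex{0} = 1
G(6) = mex{1,0} = 2
G(7) = mex{2,1} = 0
G(8) = mex{0,0,0} = 1
G(9) = mex{1,1,1,0} = 2
G(10) = mex{2,0,0,1} = 3
G(11) = mex{3,1,1,0} = 2
G(12) = mex{2,2,0,1} = 3

3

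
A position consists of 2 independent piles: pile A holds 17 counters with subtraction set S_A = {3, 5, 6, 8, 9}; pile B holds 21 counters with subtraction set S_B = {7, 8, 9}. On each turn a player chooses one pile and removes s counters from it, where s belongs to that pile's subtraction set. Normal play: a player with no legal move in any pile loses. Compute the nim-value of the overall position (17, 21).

1

Pile A, S = {3, 5, 6, 8, 9}:
n :  0  1  2  3  4  5  6  7  8  9 10 11 12 13 14 15 16 17
G :  0  0  0  1  1  1  2  2  2  3  3  3  0  0  0  1  1  1
G_A(17) = 1.
Pile B, S = {7, 8, 9}:
G(0) = 0
G(1) = mex{} = 0
G(2) = mex{} = 0
G(3) = mex{} = 0
G(4) = mex{} = 0
G(5) = mex{} = 0
G(6) = mex{} = 0
G(7) = mex{0} = 1
G(8) = mex{0,0} = 1
G(9) = mex{0,0,0} = 1
G(10) = mex{0,0,0} = 1
G(11) = mex{0,0,0} = 1
G(12) = mex{0,0,0} = 1
G(13) = mex{0,0,0} = 1
G(14) = mex{1,0,0} = 2
G(15) = mex{1,1,0} = 2
G(16) = mex{1,1,1} = 0
G(17) = mex{1,1,1} = 0
G(18) = mex{1,1,1} = 0
G(19) = mex{1,1,1} = 0
G(20) = mex{1,1,1} = 0
G(21) = mex{2,1,1} = 0
G_B(21) = 0.
Combined Grundy value = 1 ⊕ 0 = 1.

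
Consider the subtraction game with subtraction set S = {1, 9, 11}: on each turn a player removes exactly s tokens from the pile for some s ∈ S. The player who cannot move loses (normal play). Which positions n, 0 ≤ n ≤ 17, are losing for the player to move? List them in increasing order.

G(0) = 0
G(1) = mex{0} = 1
G(2) = mex{1} = 0
G(3) = mex{0} = 1
G(4) = mex{1} = 0
G(5) = mex{0} = 1
G(6) = mex{1} = 0
G(7) = mex{0} = 1
G(8) = mex{1} = 0
G(9) = mex{0,0} = 1
G(10) = mex{1,1} = 0
G(11) = mex{0,0,0} = 1
G(12) = mex{1,1,1} = 0
G(13) = mex{0,0,0} = 1
G(14) = mex{1,1,1} = 0
G(15) = mex{0,0,0} = 1
G(16) = mex{1,1,1} = 0
G(17) = mex{0,0,0} = 1
P-positions are exactly the n with G(n) = 0.

0, 2, 4, 6, 8, 10, 12, 14, 16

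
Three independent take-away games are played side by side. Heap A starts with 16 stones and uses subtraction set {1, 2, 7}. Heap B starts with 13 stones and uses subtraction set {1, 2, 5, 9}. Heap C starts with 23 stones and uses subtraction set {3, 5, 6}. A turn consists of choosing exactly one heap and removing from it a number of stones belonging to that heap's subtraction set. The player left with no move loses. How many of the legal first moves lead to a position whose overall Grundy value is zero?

0

Heap A, S = {1, 2, 7}:
n :  0  1  2  3  4  5  6  7  8  9 10 11 12 13 14 15 16
G :  0  1  2  0  1  2  0  1  2  0  1  2  0  1  2  0  1
G_A(16) = 1.
Heap B, S = {1, 2, 5, 9}:
n :  0  1  2  3  4  5  6  7  8  9 10 11 12 13
G :  0  1  2  0  1  2  0  1  2  3  0  1  2  0
G_B(13) = 0.
Heap C, S = {3, 5, 6}:
n :  0  1  2  3  4  5  6  7  8  9 10 11 12 13 14 15 16 17 18 19 20 21 22 23
G :  0  0  0  1  1  1  2  2  2  0  0  0  1  1  1  2  2  2  0  0  0  1  1  1
G_C(23) = 1.
Combined Grundy value = 1 ⊕ 0 ⊕ 1 = 0.
A winning move leaves total XOR = 0, i.e. changes one component's Grundy value g to g ⊕ X where X is the current total.
Heap A: target g' = 1⊕0 = 1, but every legal move changes the Grundy value (mex property), so 0 moves.
Heap B: target g' = 0⊕0 = 0, but every legal move changes the Grundy value (mex property), so 0 moves.
Heap C: target g' = 1⊕0 = 1, but every legal move changes the Grundy value (mex property), so 0 moves.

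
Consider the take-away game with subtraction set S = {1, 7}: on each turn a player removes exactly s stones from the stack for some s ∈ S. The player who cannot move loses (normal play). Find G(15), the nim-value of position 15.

1

n :  0  1  2  3  4  5  6  7  8  9 10 11 12 13 14 15
G :  0  1  0  1  0  1  0  1  0  1  0  1  0  1  0  1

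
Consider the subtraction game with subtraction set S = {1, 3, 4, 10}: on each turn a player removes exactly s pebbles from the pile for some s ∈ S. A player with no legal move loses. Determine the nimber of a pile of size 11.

G(0) = 0
G(1) = mex{0} = 1
G(2) = mex{1} = 0
G(3) = mex{0,0} = 1
G(4) = mex{1,1,0} = 2
G(5) = mex{2,0,1} = 3
G(6) = mex{3,1,0} = 2
G(7) = mex{2,2,1} = 0
G(8) = mex{0,3,2} = 1
G(9) = mex{1,2,3} = 0
G(10) = mex{0,0,2,0} = 1
G(11) = mex{1,1,0,1} = 2

2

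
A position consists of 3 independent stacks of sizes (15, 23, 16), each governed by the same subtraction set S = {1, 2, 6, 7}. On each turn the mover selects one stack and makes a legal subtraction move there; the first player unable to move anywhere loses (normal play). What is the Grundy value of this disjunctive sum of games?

All stacks use S = {1, 2, 6, 7}:
G(0) = 0
G(1) = mex{0} = 1
G(2) = mex{1,0} = 2
G(3) = mex{2,1} = 0
G(4) = mex{0,2} = 1
G(5) = mex{1,0} = 2
G(6) = mex{2,1,0} = 3
G(7) = mex{3,2,1,0} = 4
G(8) = mex{4,3,2,1} = 0
G(9) = mex{0,4,0,2} = 1
G(10) = mex{1,0,1,0} = 2
G(11) = mex{2,1,2,1} = 0
G(12) = mex{0,2,3,2} = 1
G(13) = mex{1,0,4,3} = 2
G(14) = mex{2,1,0,4} = 3
G(15) = mex{3,2,1,0} = 4
G(16) = mex{4,3,2,1} = 0
G(17) = mex{0,4,0,2} = 1
G(18) = mex{1,0,1,0} = 2
G(19) = mex{2,1,2,1} = 0
G(20) = mex{0,2,3,2} = 1
G(21) = mex{1,0,4,3} = 2
G(22) = mex{2,1,0,4} = 3
G(23) = mex{3,2,1,0} = 4
Stack A: G(15) = 4.
Stack B: G(23) = 4.
Stack C: G(16) = 0.
Combined Grundy value = 4 ⊕ 4 ⊕ 0 = 0.

0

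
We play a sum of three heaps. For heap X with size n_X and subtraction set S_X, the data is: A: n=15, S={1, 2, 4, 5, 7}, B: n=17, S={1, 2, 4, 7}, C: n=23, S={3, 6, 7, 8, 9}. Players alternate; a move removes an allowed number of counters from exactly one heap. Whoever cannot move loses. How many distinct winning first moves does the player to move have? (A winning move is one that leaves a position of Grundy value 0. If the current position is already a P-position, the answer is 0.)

Heap A, S = {1, 2, 4, 5, 7}:
n :  0  1  2  3  4  5  6  7  8  9 10 11 12 13 14 15
G :  0  1  2  0  1  2  0  1  2  0  1  2  0  1  2  0
G_A(15) = 0.
Heap B, S = {1, 2, 4, 7}:
G(0) = 0
G(1) = mex{0} = 1
G(2) = mex{1,0} = 2
G(3) = mex{2,1} = 0
G(4) = mex{0,2,0} = 1
G(5) = mex{1,0,1} = 2
G(6) = mex{2,1,2} = 0
G(7) = mex{0,2,0,0} = 1
G(8) = mex{1,0,1,1} = 2
G(9) = mex{2,1,2,2} = 0
G(10) = mex{0,2,0,0} = 1
G(11) = mex{1,0,1,1} = 2
G(12) = mex{2,1,2,2} = 0
G(13) = mex{0,2,0,0} = 1
G(14) = mex{1,0,1,1} = 2
G(15) = mex{2,1,2,2} = 0
G(16) = mex{0,2,0,0} = 1
G(17) = mex{1,0,1,1} = 2
G_B(17) = 2.
Heap C, S = {3, 6, 7, 8, 9}:
G(0) = 0
G(1) = mex{} = 0
G(2) = mex{} = 0
G(3) = mex{0} = 1
G(4) = mex{0} = 1
G(5) = mex{0} = 1
G(6) = mex{1,0} = 2
G(7) = mex{1,0,0} = 2
G(8) = mex{1,0,0,0} = 2
G(9) = mex{2,1,0,0,0} = 3
G(10) = mex{2,1,1,0,0} = 3
G(11) = mex{2,1,1,1,0} = 3
G(12) = mex{3,2,1,1,1} = 0
G(13) = mex{3,2,2,1,1} = 0
G(14) = mex{3,2,2,2,1} = 0
G(15) = mex{0,3,2,2,2} = 1
G(16) = mex{0,3,3,2,2} = 1
G(17) = mex{0,3,3,3,2} = 1
G(18) = mex{1,0,3,3,3} = 2
G(19) = mex{1,0,0,3,3} = 2
G(20) = mex{1,0,0,0,3} = 2
G(21) = mex{2,1,0,0,0} = 3
G(22) = mex{2,1,1,0,0} = 3
G(23) = mex{2,1,1,1,0} = 3
G_C(23) = 3.
Combined Grundy value = 0 ⊕ 2 ⊕ 3 = 1.
A winning move leaves total XOR = 0, i.e. changes one component's Grundy value g to g ⊕ X where X is the current total.
Heap A: need g' = 0⊕1 = 1. Options: 15−1→G=2, 15−2→G=1, 15−4→G=2, 15−5→G=1, 15−7→G=2. Hits: 2.
Heap B: need g' = 2⊕1 = 3. Options: 17−1→G=1, 17−2→G=0, 17−4→G=1, 17−7→G=1. Hits: 0.
Heap C: need g' = 3⊕1 = 2. Options: 23−3→G=2, 23−6→G=1, 23−7→G=1, 23−8→G=1, 23−9→G=0. Hits: 1.

3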